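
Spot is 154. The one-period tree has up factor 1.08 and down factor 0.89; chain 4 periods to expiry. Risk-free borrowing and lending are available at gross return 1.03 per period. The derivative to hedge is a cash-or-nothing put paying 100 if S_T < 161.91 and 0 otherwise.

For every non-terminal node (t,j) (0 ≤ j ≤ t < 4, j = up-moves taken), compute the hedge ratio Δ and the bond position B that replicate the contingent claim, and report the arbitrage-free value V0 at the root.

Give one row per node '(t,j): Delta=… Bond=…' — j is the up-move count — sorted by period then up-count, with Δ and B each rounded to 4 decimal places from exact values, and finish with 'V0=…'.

(0,0): Delta=-1.3406 Bond=231.6955
(1,0): Delta=-1.9652 Bond=324.2555
(1,1): Delta=-1.1568 Bond=208.0716
(2,0): Delta=0.0000 Bond=94.2596
(2,1): Delta=-2.5436 Bond=419.5988
(2,2): Delta=-0.7486 Bond=140.9977
(3,0): Delta=0.0000 Bond=97.0874
(3,1): Delta=0.0000 Bond=97.0874
(3,2): Delta=-3.2922 Bond=551.8651
(3,3): Delta=0.0000 Bond=0.0000
V0=25.2425

No-arbitrage ⇒ martingale measure with p* = (R−d)/(u−d) = 0.7368.
Payoff layer (t=4): V(4,0)=100.0000, V(4,1)=100.0000, V(4,2)=100.0000, V(4,3)=0.0000, V(4,4)=0.0000
Node (3,0) S=108.5652: V=(p*·100.0000+(1−p*)·100.0000)/1.03=97.0874; Δ=(100.0000−100.0000)/(117.2504−96.6231)=0.0000; B=V−Δ·S=97.0874
Node (3,1) S=131.7421: V=(p*·100.0000+(1−p*)·100.0000)/1.03=97.0874; Δ=(100.0000−100.0000)/(142.2814−117.2504)=0.0000; B=V−Δ·S=97.0874
Node (3,2) S=159.8668: V=(p*·0.0000+(1−p*)·100.0000)/1.03=25.5493; Δ=(0.0000−100.0000)/(172.6561−142.2814)=-3.2922; B=V−Δ·S=551.8651
Node (3,3) S=193.9956: V=(p*·0.0000+(1−p*)·0.0000)/1.03=0.0000; Δ=(0.0000−0.0000)/(209.5153−172.6561)=0.0000; B=V−Δ·S=0.0000
Node (2,0) S=121.9834: V=(p*·97.0874+(1−p*)·97.0874)/1.03=94.2596; Δ=(97.0874−97.0874)/(131.7421−108.5652)=0.0000; B=V−Δ·S=94.2596
Node (2,1) S=148.0248: V=(p*·25.5493+(1−p*)·97.0874)/1.03=43.0826; Δ=(25.5493−97.0874)/(159.8668−131.7421)=-2.5436; B=V−Δ·S=419.5988
Node (2,2) S=179.6256: V=(p*·0.0000+(1−p*)·25.5493)/1.03=6.5277; Δ=(0.0000−25.5493)/(193.9956−159.8668)=-0.7486; B=V−Δ·S=140.9977
Node (1,0) S=137.0600: V=(p*·43.0826+(1−p*)·94.2596)/1.03=54.9032; Δ=(43.0826−94.2596)/(148.0248−121.9834)=-1.9652; B=V−Δ·S=324.2555
Node (1,1) S=166.3200: V=(p*·6.5277+(1−p*)·43.0826)/1.03=15.6771; Δ=(6.5277−43.0826)/(179.6256−148.0248)=-1.1568; B=V−Δ·S=208.0716
Node (0,0) S=154.0000: V=(p*·15.6771+(1−p*)·54.9032)/1.03=25.2425; Δ=(15.6771−54.9032)/(166.3200−137.0600)=-1.3406; B=V−Δ·S=231.6955
Root portfolio cost Δ·154+B reproduces V0=25.2425.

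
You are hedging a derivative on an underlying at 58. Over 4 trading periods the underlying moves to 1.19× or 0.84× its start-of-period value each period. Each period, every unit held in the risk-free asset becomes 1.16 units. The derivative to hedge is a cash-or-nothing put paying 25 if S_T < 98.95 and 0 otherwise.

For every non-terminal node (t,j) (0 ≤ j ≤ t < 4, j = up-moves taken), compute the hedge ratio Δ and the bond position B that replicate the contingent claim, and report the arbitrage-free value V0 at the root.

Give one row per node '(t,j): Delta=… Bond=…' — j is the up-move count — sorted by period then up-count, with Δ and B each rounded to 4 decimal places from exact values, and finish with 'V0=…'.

(0,0): Delta=-0.6030 Bond=39.1332
(1,0): Delta=0.0000 Bond=16.0164
(1,1): Delta=-0.6429 Bond=48.1487
(2,0): Delta=0.0000 Bond=18.5791
(2,1): Delta=0.0000 Bond=18.5791
(2,2): Delta=-0.6854 Bond=59.3469
(3,0): Delta=0.0000 Bond=21.5517
(3,1): Delta=0.0000 Bond=21.5517
(3,2): Delta=0.0000 Bond=21.5517
(3,3): Delta=-0.7308 Bond=73.2759
V0=4.1593

The replicating-portfolio and risk-neutral prices coincide; use p* = (1.16−0.84)/(1.19−0.84) = 0.9143 for the latter.
Terminal payoffs: V(4,0)=25.0000, V(4,1)=25.0000, V(4,2)=25.0000, V(4,3)=25.0000, V(4,4)=0.0000
Node (3,0) S=34.3768: V=(p*·25.0000+(1−p*)·25.0000)/1.16=21.5517; Δ=(25.0000−25.0000)/(40.9084−28.8765)=0.0000; B=V−Δ·S=21.5517
Node (3,1) S=48.7005: V=(p*·25.0000+(1−p*)·25.0000)/1.16=21.5517; Δ=(25.0000−25.0000)/(57.9536−40.9084)=0.0000; B=V−Δ·S=21.5517
Node (3,2) S=68.9924: V=(p*·25.0000+(1−p*)·25.0000)/1.16=21.5517; Δ=(25.0000−25.0000)/(82.1009−57.9536)=0.0000; B=V−Δ·S=21.5517
Node (3,3) S=97.7392: V=(p*·0.0000+(1−p*)·25.0000)/1.16=1.8473; Δ=(0.0000−25.0000)/(116.3097−82.1009)=-0.7308; B=V−Δ·S=73.2759
Node (2,0) S=40.9248: V=(p*·21.5517+(1−p*)·21.5517)/1.16=18.5791; Δ=(21.5517−21.5517)/(48.7005−34.3768)=0.0000; B=V−Δ·S=18.5791
Node (2,1) S=57.9768: V=(p*·21.5517+(1−p*)·21.5517)/1.16=18.5791; Δ=(21.5517−21.5517)/(68.9924−48.7005)=0.0000; B=V−Δ·S=18.5791
Node (2,2) S=82.1338: V=(p*·1.8473+(1−p*)·21.5517)/1.16=3.0485; Δ=(1.8473−21.5517)/(97.7392−68.9924)=-0.6854; B=V−Δ·S=59.3469
Node (1,0) S=48.7200: V=(p*·18.5791+(1−p*)·18.5791)/1.16=16.0164; Δ=(18.5791−18.5791)/(57.9768−40.9248)=0.0000; B=V−Δ·S=16.0164
Node (1,1) S=69.0200: V=(p*·3.0485+(1−p*)·18.5791)/1.16=3.7756; Δ=(3.0485−18.5791)/(82.1338−57.9768)=-0.6429; B=V−Δ·S=48.1487
Node (0,0) S=58.0000: V=(p*·3.7756+(1−p*)·16.0164)/1.16=4.1593; Δ=(3.7756−16.0164)/(69.0200−48.7200)=-0.6030; B=V−Δ·S=39.1332
Self-financing check: at every node Δ·S+B equals the discounted successor values.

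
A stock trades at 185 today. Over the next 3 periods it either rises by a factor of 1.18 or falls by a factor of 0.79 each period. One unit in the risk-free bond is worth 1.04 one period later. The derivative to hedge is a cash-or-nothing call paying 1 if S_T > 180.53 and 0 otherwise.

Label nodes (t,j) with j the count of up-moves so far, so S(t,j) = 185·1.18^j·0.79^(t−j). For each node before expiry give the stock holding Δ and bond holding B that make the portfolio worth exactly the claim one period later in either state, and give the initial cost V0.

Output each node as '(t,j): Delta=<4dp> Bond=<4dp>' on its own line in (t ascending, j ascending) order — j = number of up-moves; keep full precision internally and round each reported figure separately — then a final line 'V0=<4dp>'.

(0,0): Delta=0.0059 Bond=-0.4635
(1,0): Delta=0.0108 Bond=-1.2005
(1,1): Delta=0.0041 Bond=-0.0796
(2,0): Delta=0.0000 Bond=0.0000
(2,1): Delta=0.0149 Bond=-1.9477
(2,2): Delta=0.0000 Bond=0.9615
V0=0.6276

Under the risk-neutral measure, an up-move has probability p* = (R−d)/(u−d) = 0.6410 and values discount at R = 1.04.
Terminal values V(3,·): V(3,0)=0.0000, V(3,1)=0.0000, V(3,2)=1.0000, V(3,3)=1.0000
Node (2,0) S=115.4585: V=(p*·0.0000+(1−p*)·0.0000)/1.04=0.0000; Δ=(0.0000−0.0000)/(136.2410−91.2122)=0.0000; B=V−Δ·S=0.0000
Node (2,1) S=172.4570: V=(p*·1.0000+(1−p*)·0.0000)/1.04=0.6164; Δ=(1.0000−0.0000)/(203.4993−136.2410)=0.0149; B=V−Δ·S=-1.9477
Node (2,2) S=257.5940: V=(p*·1.0000+(1−p*)·1.0000)/1.04=0.9615; Δ=(1.0000−1.0000)/(303.9609−203.4993)=0.0000; B=V−Δ·S=0.9615
Node (1,0) S=146.1500: V=(p*·0.6164+(1−p*)·0.0000)/1.04=0.3799; Δ=(0.6164−0.0000)/(172.4570−115.4585)=0.0108; B=V−Δ·S=-1.2005
Node (1,1) S=218.3000: V=(p*·0.9615+(1−p*)·0.6164)/1.04=0.8054; Δ=(0.9615−0.6164)/(257.5940−172.4570)=0.0041; B=V−Δ·S=-0.0796
Node (0,0) S=185.0000: V=(p*·0.8054+(1−p*)·0.3799)/1.04=0.6276; Δ=(0.8054−0.3799)/(218.3000−146.1500)=0.0059; B=V−Δ·S=-0.4635
The time-0 hedge costs 0.6276, which is the no-arbitrage price.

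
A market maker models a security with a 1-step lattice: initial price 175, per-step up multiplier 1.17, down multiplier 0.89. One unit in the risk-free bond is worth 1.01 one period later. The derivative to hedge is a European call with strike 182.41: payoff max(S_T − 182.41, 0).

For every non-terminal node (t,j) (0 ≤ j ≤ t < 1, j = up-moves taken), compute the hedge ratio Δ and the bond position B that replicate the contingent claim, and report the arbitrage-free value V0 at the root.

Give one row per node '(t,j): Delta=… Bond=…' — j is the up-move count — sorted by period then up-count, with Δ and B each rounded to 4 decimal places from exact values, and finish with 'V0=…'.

(0,0): Delta=0.4559 Bond=-70.3062
V0=9.4795

Since d<R<u, set p* = (R−d)/(u−d) = 0.4286; price each node as the discounted p*-expectation of its children.
Terminal values V(1,·): V(1,0)=0.0000, V(1,1)=22.3400
(0,0): S=175.0000. Δ = (V_up−V_dn)/(S_up−S_dn) = (22.3400−0.0000)/(204.7500−155.7500) = 0.4559. V = [p*·22.3400 + (1−p*)·0.0000]/1.01 = 9.4795. B = V − Δ·S = -70.3062.
The time-0 hedge costs 9.4795, which is the no-arbitrage price.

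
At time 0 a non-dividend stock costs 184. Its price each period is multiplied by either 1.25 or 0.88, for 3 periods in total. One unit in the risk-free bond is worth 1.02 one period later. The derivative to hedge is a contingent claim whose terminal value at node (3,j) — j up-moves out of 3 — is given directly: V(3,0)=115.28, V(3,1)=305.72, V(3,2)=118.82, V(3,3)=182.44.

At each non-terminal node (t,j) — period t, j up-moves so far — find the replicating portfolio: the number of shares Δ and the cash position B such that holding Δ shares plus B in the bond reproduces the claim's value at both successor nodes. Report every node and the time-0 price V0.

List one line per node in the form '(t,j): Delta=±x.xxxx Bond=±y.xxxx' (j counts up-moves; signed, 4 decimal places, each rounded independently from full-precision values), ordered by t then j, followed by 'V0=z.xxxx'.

(0,0): Delta=-0.0738 Bond=205.2350
(1,0): Delta=0.7800 Bond=71.1058
(1,1): Delta=-1.0611 Bond=436.4382
(2,0): Delta=3.6122 Bond=-331.0376
(2,1): Delta=-2.4957 Bond=735.5284
(2,2): Delta=0.5981 Bond=-31.8553
V0=191.6649

Risk-neutral probability p* = (R−d)/(u−d) = (1.02−0.88)/(1.25−0.88) = 0.3784.
Payoff layer (t=3): V(3,0)=115.2800, V(3,1)=305.7200, V(3,2)=118.8200, V(3,3)=182.4400
Node (2,0) S=142.4896: V=(p*·305.7200+(1−p*)·115.2800)/1.02=183.6651; Δ=(305.7200−115.2800)/(178.1120−125.3908)=3.6122; B=V−Δ·S=-331.0376
Node (2,1) S=202.4000: V=(p*·118.8200+(1−p*)·305.7200)/1.02=230.3932; Δ=(118.8200−305.7200)/(253.0000−178.1120)=-2.4957; B=V−Δ·S=735.5284
Node (2,2) S=287.5000: V=(p*·182.4400+(1−p*)·118.8200)/1.02=140.0906; Δ=(182.4400−118.8200)/(359.3750−253.0000)=0.5981; B=V−Δ·S=-31.8553
Node (1,0) S=161.9200: V=(p*·230.3932+(1−p*)·183.6651)/1.02=197.3980; Δ=(230.3932−183.6651)/(202.4000−142.4896)=0.7800; B=V−Δ·S=71.1058
Node (1,1) S=230.0000: V=(p*·140.0906+(1−p*)·230.3932)/1.02=192.3771; Δ=(140.0906−230.3932)/(287.5000−202.4000)=-1.0611; B=V−Δ·S=436.4382
Node (0,0) S=184.0000: V=(p*·192.3771+(1−p*)·197.3980)/1.02=191.6649; Δ=(192.3771−197.3980)/(230.0000−161.9200)=-0.0738; B=V−Δ·S=205.2350
Self-financing check: at every node Δ·S+B equals the discounted successor values.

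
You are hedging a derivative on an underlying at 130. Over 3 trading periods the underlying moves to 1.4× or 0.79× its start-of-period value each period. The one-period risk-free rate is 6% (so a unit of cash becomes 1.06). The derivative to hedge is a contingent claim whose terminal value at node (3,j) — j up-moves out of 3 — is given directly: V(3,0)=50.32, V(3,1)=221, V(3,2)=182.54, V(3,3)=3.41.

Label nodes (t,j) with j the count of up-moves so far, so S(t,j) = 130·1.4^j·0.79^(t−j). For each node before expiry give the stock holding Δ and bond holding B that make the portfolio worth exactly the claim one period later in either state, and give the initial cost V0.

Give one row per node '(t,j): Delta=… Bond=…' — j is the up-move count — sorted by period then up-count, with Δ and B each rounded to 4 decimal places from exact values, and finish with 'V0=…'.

Since d<R<u, set p* = (R−d)/(u−d) = 0.4426; price each node as the discounted p*-expectation of its children.
Terminal payoffs: V(3,0)=50.3200, V(3,1)=221.0000, V(3,2)=182.5400, V(3,3)=3.4100
(2,0): S=81.1330. Δ = (V_up−V_dn)/(S_up−S_dn) = (221.0000−50.3200)/(113.5862−64.0951) = 3.4487. V = [p*·221.0000 + (1−p*)·50.3200]/1.06 = 118.7423. B = V − Δ·S = -161.0609.
(2,1): S=143.7800. Δ = (V_up−V_dn)/(S_up−S_dn) = (182.5400−221.0000)/(201.2920−113.5862) = -0.4385. V = [p*·182.5400 + (1−p*)·221.0000]/1.06 = 192.4309. B = V − Δ·S = 255.4800.
(2,2): S=254.8000. Δ = (V_up−V_dn)/(S_up−S_dn) = (3.4100−182.5400)/(356.7200−201.2920) = -1.1525. V = [p*·3.4100 + (1−p*)·182.5400]/1.06 = 97.4084. B = V − Δ·S = 391.0642.
(1,0): S=102.7000. Δ = (V_up−V_dn)/(S_up−S_dn) = (192.4309−118.7423)/(143.7800−81.1330) = 1.1762. V = [p*·192.4309 + (1−p*)·118.7423]/1.06 = 142.7911. B = V − Δ·S = 21.9903.
(1,1): S=182.0000. Δ = (V_up−V_dn)/(S_up−S_dn) = (97.4084−192.4309)/(254.8000−143.7800) = -0.8559. V = [p*·97.4084 + (1−p*)·192.4309]/1.06 = 141.8602. B = V − Δ·S = 297.6346.
(0,0): S=130.0000. Δ = (V_up−V_dn)/(S_up−S_dn) = (141.8602−142.7911)/(182.0000−102.7000) = -0.0117. V = [p*·141.8602 + (1−p*)·142.7911]/1.06 = 134.3199. B = V − Δ·S = 135.8460.
Self-financing check: at every node Δ·S+B equals the discounted successor values.

(0,0): Delta=-0.0117 Bond=135.8460
(1,0): Delta=1.1762 Bond=21.9903
(1,1): Delta=-0.8559 Bond=297.6346
(2,0): Delta=3.4487 Bond=-161.0609
(2,1): Delta=-0.4385 Bond=255.4800
(2,2): Delta=-1.1525 Bond=391.0642
V0=134.3199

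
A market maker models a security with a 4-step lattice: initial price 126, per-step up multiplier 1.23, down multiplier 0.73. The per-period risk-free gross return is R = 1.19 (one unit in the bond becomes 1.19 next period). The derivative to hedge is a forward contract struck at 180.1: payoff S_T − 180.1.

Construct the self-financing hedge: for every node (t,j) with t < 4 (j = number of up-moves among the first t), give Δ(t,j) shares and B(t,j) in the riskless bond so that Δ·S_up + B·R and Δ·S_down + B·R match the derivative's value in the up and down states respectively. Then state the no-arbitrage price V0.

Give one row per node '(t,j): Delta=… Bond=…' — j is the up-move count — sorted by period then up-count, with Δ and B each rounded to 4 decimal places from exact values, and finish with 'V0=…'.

(0,0): Delta=1.0000 Bond=-89.8102
(1,0): Delta=1.0000 Bond=-106.8742
(1,1): Delta=1.0000 Bond=-106.8742
(2,0): Delta=1.0000 Bond=-127.1803
(2,1): Delta=1.0000 Bond=-127.1803
(2,2): Delta=1.0000 Bond=-127.1803
(3,0): Delta=1.0000 Bond=-151.3445
(3,1): Delta=1.0000 Bond=-151.3445
(3,2): Delta=1.0000 Bond=-151.3445
(3,3): Delta=1.0000 Bond=-151.3445
V0=36.1898

Under the risk-neutral measure, an up-move has probability p* = (R−d)/(u−d) = 0.9200 and values discount at R = 1.19.
Terminal payoffs: V(4,0)=-144.3182, V(4,1)=-119.8101, V(4,2)=-78.5157, V(4,3)=-8.9375, V(4,4)=108.2972
(3,0): S=49.0161. Δ = (V_up−V_dn)/(S_up−S_dn) = (-119.8101−-144.3182)/(60.2899−35.7818) = 1.0000. V = [p*·-119.8101 + (1−p*)·-144.3182]/1.19 = -102.3284. B = V − Δ·S = -151.3445.
(3,1): S=82.5888. Δ = (V_up−V_dn)/(S_up−S_dn) = (-78.5157−-119.8101)/(101.5843−60.2899) = 1.0000. V = [p*·-78.5157 + (1−p*)·-119.8101]/1.19 = -68.7557. B = V − Δ·S = -151.3445.
(3,2): S=139.1565. Δ = (V_up−V_dn)/(S_up−S_dn) = (-8.9375−-78.5157)/(171.1625−101.5843) = 1.0000. V = [p*·-8.9375 + (1−p*)·-78.5157]/1.19 = -12.1880. B = V − Δ·S = -151.3445.
(3,3): S=234.4692. Δ = (V_up−V_dn)/(S_up−S_dn) = (108.2972−-8.9375)/(288.3972−171.1625) = 1.0000. V = [p*·108.2972 + (1−p*)·-8.9375]/1.19 = 83.1247. B = V − Δ·S = -151.3445.
(2,0): S=67.1454. Δ = (V_up−V_dn)/(S_up−S_dn) = (-68.7557−-102.3284)/(82.5888−49.0161) = 1.0000. V = [p*·-68.7557 + (1−p*)·-102.3284]/1.19 = -60.0349. B = V − Δ·S = -127.1803.
(2,1): S=113.1354. Δ = (V_up−V_dn)/(S_up−S_dn) = (-12.1880−-68.7557)/(139.1565−82.5888) = 1.0000. V = [p*·-12.1880 + (1−p*)·-68.7557]/1.19 = -14.0449. B = V − Δ·S = -127.1803.
(2,2): S=190.6254. Δ = (V_up−V_dn)/(S_up−S_dn) = (83.1247−-12.1880)/(234.4692−139.1565) = 1.0000. V = [p*·83.1247 + (1−p*)·-12.1880]/1.19 = 63.4451. B = V − Δ·S = -127.1803.
(1,0): S=91.9800. Δ = (V_up−V_dn)/(S_up−S_dn) = (-14.0449−-60.0349)/(113.1354−67.1454) = 1.0000. V = [p*·-14.0449 + (1−p*)·-60.0349]/1.19 = -14.8942. B = V − Δ·S = -106.8742.
(1,1): S=154.9800. Δ = (V_up−V_dn)/(S_up−S_dn) = (63.4451−-14.0449)/(190.6254−113.1354) = 1.0000. V = [p*·63.4451 + (1−p*)·-14.0449]/1.19 = 48.1058. B = V − Δ·S = -106.8742.
(0,0): S=126.0000. Δ = (V_up−V_dn)/(S_up−S_dn) = (48.1058−-14.8942)/(154.9800−91.9800) = 1.0000. V = [p*·48.1058 + (1−p*)·-14.8942]/1.19 = 36.1898. B = V − Δ·S = -89.8102.
Check: Δ(0,0)·S0 + B(0,0) = 36.1898 = V0.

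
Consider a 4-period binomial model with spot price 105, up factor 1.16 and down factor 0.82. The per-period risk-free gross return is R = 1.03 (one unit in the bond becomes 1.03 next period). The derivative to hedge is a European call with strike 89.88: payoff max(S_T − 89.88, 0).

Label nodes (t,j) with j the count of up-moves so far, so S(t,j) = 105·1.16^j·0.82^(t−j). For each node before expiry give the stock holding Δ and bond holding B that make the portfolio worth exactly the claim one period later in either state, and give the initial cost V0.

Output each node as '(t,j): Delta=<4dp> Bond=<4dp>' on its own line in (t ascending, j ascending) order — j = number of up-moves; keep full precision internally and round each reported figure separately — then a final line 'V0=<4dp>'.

(0,0): Delta=0.8140 Bond=-56.7342
(1,0): Delta=0.5618 Bond=-36.7180
(1,1): Delta=0.9244 Bond=-71.8808
(2,0): Delta=0.1280 Bond=-7.1919
(2,1): Delta=0.7516 Bond=-56.7795
(2,2): Delta=1.0000 Bond=-84.7205
(3,0): Delta=0.0000 Bond=0.0000
(3,1): Delta=0.1839 Bond=-11.9934
(3,2): Delta=1.0000 Bond=-87.2621
(3,3): Delta=1.0000 Bond=-87.2621
V0=28.7362

Under the risk-neutral measure, an up-move has probability p* = (R−d)/(u−d) = 0.6176 and values discount at R = 1.03.
At expiry t=4: V(4,0)=0.0000, V(4,1)=0.0000, V(4,2)=5.1221, V(4,3)=44.5131, V(4,4)=100.2371
Node (3,0) S=57.8936: V=(p*·0.0000+(1−p*)·0.0000)/1.03=0.0000; Δ=(0.0000−0.0000)/(67.1566−47.4728)=0.0000; B=V−Δ·S=0.0000
Node (3,1) S=81.8983: V=(p*·5.1221+(1−p*)·0.0000)/1.03=3.0715; Δ=(5.1221−0.0000)/(95.0021−67.1566)=0.1839; B=V−Δ·S=-11.9934
Node (3,2) S=115.8562: V=(p*·44.5131+(1−p*)·5.1221)/1.03=28.5940; Δ=(44.5131−5.1221)/(134.3931−95.0021)=1.0000; B=V−Δ·S=-87.2621
Node (3,3) S=163.8941: V=(p*·100.2371+(1−p*)·44.5131)/1.03=76.6319; Δ=(100.2371−44.5131)/(190.1171−134.3931)=1.0000; B=V−Δ·S=-87.2621
Node (2,0) S=70.6020: V=(p*·3.0715+(1−p*)·0.0000)/1.03=1.8418; Δ=(3.0715−0.0000)/(81.8983−57.8936)=0.1280; B=V−Δ·S=-7.1919
Node (2,1) S=99.8760: V=(p*·28.5940+(1−p*)·3.0715)/1.03=18.2868; Δ=(28.5940−3.0715)/(115.8562−81.8983)=0.7516; B=V−Δ·S=-56.7795
Node (2,2) S=141.2880: V=(p*·76.6319+(1−p*)·28.5940)/1.03=56.5675; Δ=(76.6319−28.5940)/(163.8941−115.8562)=1.0000; B=V−Δ·S=-84.7205
Node (1,0) S=86.1000: V=(p*·18.2868+(1−p*)·1.8418)/1.03=11.6495; Δ=(18.2868−1.8418)/(99.8760−70.6020)=0.5618; B=V−Δ·S=-36.7180
Node (1,1) S=121.8000: V=(p*·56.5675+(1−p*)·18.2868)/1.03=40.7095; Δ=(56.5675−18.2868)/(141.2880−99.8760)=0.9244; B=V−Δ·S=-71.8808
Node (0,0) S=105.0000: V=(p*·40.7095+(1−p*)·11.6495)/1.03=28.7362; Δ=(40.7095−11.6495)/(121.8000−86.1000)=0.8140; B=V−Δ·S=-56.7342
Each (Δ,B) replicates both successor values, so the strategy is self-financing and V0 is arbitrage-free.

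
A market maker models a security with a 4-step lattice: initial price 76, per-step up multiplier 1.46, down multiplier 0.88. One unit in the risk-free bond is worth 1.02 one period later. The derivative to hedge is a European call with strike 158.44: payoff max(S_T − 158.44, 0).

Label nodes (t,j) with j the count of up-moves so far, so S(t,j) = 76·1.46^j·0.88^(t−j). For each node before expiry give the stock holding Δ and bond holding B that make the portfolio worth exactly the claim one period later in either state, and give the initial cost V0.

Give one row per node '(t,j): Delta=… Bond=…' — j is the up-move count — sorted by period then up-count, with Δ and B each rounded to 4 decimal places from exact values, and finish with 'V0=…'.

No-arbitrage ⇒ martingale measure with p* = (R−d)/(u−d) = 0.2414.
Terminal payoffs: V(4,0)=0.0000, V(4,1)=0.0000, V(4,2)=0.0000, V(4,3)=49.6997, V(4,4)=186.8826
  t=3,j=0: stock 51.7919 → up 75.6161 (V=0.0000), down 45.5768 (V=0.0000). Price 0.0000; hedge Δ=0.0000, bond B=0.0000.
  t=3,j=1: stock 85.9274 → up 125.4540 (V=0.0000), down 75.6161 (V=0.0000). Price 0.0000; hedge Δ=0.0000, bond B=0.0000.
  t=3,j=2: stock 142.5614 → up 208.1397 (V=49.6997), down 125.4540 (V=0.0000). Price 11.7612; hedge Δ=0.6011, bond B=-73.9278.
  t=3,j=3: stock 236.5223 → up 345.3226 (V=186.8826), down 208.1397 (V=49.6997). Price 81.1890; hedge Δ=1.0000, bond B=-155.3333.
  t=2,j=0: stock 58.8544 → up 85.9274 (V=0.0000), down 51.7919 (V=0.0000). Price 0.0000; hedge Δ=0.0000, bond B=0.0000.
  t=2,j=1: stock 97.6448 → up 142.5614 (V=11.7612), down 85.9274 (V=0.0000). Price 2.7833; hedge Δ=0.2077, bond B=-17.4948.
  t=2,j=2: stock 162.0016 → up 236.5223 (V=81.1890), down 142.5614 (V=11.7612). Price 27.9605; hedge Δ=0.7389, bond B=-91.7426.
  t=1,j=0: stock 66.8800 → up 97.6448 (V=2.7833), down 58.8544 (V=0.0000). Price 0.6586; hedge Δ=0.0718, bond B=-4.1401.
  t=1,j=1: stock 110.9600 → up 162.0016 (V=27.9605), down 97.6448 (V=2.7833). Price 8.6868; hedge Δ=0.3912, bond B=-34.7222.
  t=0,j=0: stock 76.0000 → up 110.9600 (V=8.6868), down 66.8800 (V=0.6586). Price 2.5456; hedge Δ=0.1821, bond B=-11.2960.
Self-financing check: at every node Δ·S+B equals the discounted successor values.

(0,0): Delta=0.1821 Bond=-11.2960
(1,0): Delta=0.0718 Bond=-4.1401
(1,1): Delta=0.3912 Bond=-34.7222
(2,0): Delta=0.0000 Bond=0.0000
(2,1): Delta=0.2077 Bond=-17.4948
(2,2): Delta=0.7389 Bond=-91.7426
(3,0): Delta=0.0000 Bond=0.0000
(3,1): Delta=0.0000 Bond=0.0000
(3,2): Delta=0.6011 Bond=-73.9278
(3,3): Delta=1.0000 Bond=-155.3333
V0=2.5456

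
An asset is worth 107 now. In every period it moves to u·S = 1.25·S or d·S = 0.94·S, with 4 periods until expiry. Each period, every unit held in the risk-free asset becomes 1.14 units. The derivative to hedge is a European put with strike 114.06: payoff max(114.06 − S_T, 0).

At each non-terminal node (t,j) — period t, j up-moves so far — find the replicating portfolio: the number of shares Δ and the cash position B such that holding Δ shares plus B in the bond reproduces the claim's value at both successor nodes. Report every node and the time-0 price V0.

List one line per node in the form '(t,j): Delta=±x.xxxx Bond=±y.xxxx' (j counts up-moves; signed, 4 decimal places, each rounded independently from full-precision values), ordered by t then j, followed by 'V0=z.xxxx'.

No-arbitrage ⇒ martingale measure with p* = (R−d)/(u−d) = 0.6452.
Payoff layer (t=4): V(4,0)=30.5199, V(4,1)=2.9694, V(4,2)=0.0000, V(4,3)=0.0000, V(4,4)=0.0000
Node (3,0) S=88.8725: V=(p*·2.9694+(1−p*)·30.5199)/1.14=11.1801; Δ=(2.9694−30.5199)/(111.0906−83.5401)=-1.0000; B=V−Δ·S=100.0526
Node (3,1) S=118.1815: V=(p*·0.0000+(1−p*)·2.9694)/1.14=0.9243; Δ=(0.0000−2.9694)/(147.7269−111.0906)=-0.0811; B=V−Δ·S=10.5029
Node (3,2) S=157.1562: V=(p*·0.0000+(1−p*)·0.0000)/1.14=0.0000; Δ=(0.0000−0.0000)/(196.4453−147.7269)=0.0000; B=V−Δ·S=0.0000
Node (3,3) S=208.9844: V=(p*·0.0000+(1−p*)·0.0000)/1.14=0.0000; Δ=(0.0000−0.0000)/(261.2305−196.4453)=0.0000; B=V−Δ·S=0.0000
Node (2,0) S=94.5452: V=(p*·0.9243+(1−p*)·11.1801)/1.14=4.0030; Δ=(0.9243−11.1801)/(118.1815−88.8725)=-0.3499; B=V−Δ·S=37.0865
Node (2,1) S=125.7250: V=(p*·0.0000+(1−p*)·0.9243)/1.14=0.2877; Δ=(0.0000−0.9243)/(157.1562−118.1815)=-0.0237; B=V−Δ·S=3.2692
Node (2,2) S=167.1875: V=(p*·0.0000+(1−p*)·0.0000)/1.14=0.0000; Δ=(0.0000−0.0000)/(208.9844−157.1562)=0.0000; B=V−Δ·S=0.0000
Node (1,0) S=100.5800: V=(p*·0.2877+(1−p*)·4.0030)/1.14=1.4088; Δ=(0.2877−4.0030)/(125.7250−94.5452)=-0.1192; B=V−Δ·S=13.3937
Node (1,1) S=133.7500: V=(p*·0.0000+(1−p*)·0.2877)/1.14=0.0895; Δ=(0.0000−0.2877)/(167.1875−125.7250)=-0.0069; B=V−Δ·S=1.0176
Node (0,0) S=107.0000: V=(p*·0.0895+(1−p*)·1.4088)/1.14=0.4892; Δ=(0.0895−1.4088)/(133.7500−100.5800)=-0.0398; B=V−Δ·S=4.7448
Each (Δ,B) replicates both successor values, so the strategy is self-financing and V0 is arbitrage-free.

(0,0): Delta=-0.0398 Bond=4.7448
(1,0): Delta=-0.1192 Bond=13.3937
(1,1): Delta=-0.0069 Bond=1.0176
(2,0): Delta=-0.3499 Bond=37.0865
(2,1): Delta=-0.0237 Bond=3.2692
(2,2): Delta=0.0000 Bond=0.0000
(3,0): Delta=-1.0000 Bond=100.0526
(3,1): Delta=-0.0811 Bond=10.5029
(3,2): Delta=0.0000 Bond=0.0000
(3,3): Delta=0.0000 Bond=0.0000
V0=0.4892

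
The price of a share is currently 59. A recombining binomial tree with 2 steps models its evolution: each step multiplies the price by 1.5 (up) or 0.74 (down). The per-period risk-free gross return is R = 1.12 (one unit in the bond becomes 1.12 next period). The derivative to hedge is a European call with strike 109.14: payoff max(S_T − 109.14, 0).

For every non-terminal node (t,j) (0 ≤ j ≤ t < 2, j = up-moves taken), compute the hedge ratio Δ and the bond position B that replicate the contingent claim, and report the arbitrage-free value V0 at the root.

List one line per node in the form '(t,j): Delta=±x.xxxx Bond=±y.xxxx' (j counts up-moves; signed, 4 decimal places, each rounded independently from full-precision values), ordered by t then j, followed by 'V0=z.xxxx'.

(0,0): Delta=0.2351 Bond=-9.1632
(1,0): Delta=0.0000 Bond=0.0000
(1,1): Delta=0.3510 Bond=-20.5256
V0=4.7054

Risk-neutral probability p* = (R−d)/(u−d) = (1.12−0.74)/(1.5−0.74) = 0.5000.
Terminal values V(2,·): V(2,0)=0.0000, V(2,1)=0.0000, V(2,2)=23.6100
(1,0): S=43.6600. Δ = (V_up−V_dn)/(S_up−S_dn) = (0.0000−0.0000)/(65.4900−32.3084) = 0.0000. V = [p*·0.0000 + (1−p*)·0.0000]/1.12 = 0.0000. B = V − Δ·S = 0.0000.
(1,1): S=88.5000. Δ = (V_up−V_dn)/(S_up−S_dn) = (23.6100−0.0000)/(132.7500−65.4900) = 0.3510. V = [p*·23.6100 + (1−p*)·0.0000]/1.12 = 10.5402. B = V − Δ·S = -20.5256.
(0,0): S=59.0000. Δ = (V_up−V_dn)/(S_up−S_dn) = (10.5402−0.0000)/(88.5000−43.6600) = 0.2351. V = [p*·10.5402 + (1−p*)·0.0000]/1.12 = 4.7054. B = V − Δ·S = -9.1632.
Each (Δ,B) replicates both successor values, so the strategy is self-financing and V0 is arbitrage-free.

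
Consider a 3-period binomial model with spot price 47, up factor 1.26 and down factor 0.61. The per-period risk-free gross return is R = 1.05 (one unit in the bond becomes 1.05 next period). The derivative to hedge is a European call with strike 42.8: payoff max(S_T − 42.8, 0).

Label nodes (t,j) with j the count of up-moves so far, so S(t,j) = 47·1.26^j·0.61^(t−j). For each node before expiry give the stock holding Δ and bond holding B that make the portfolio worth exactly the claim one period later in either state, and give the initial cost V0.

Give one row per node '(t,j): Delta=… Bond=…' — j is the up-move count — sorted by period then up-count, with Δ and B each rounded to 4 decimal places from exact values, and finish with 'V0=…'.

(0,0): Delta=0.6951 Bond=-17.9048
(1,0): Delta=0.0940 Bond=-1.5653
(1,1): Delta=0.8340 Bond=-27.0258
(2,0): Delta=0.0000 Bond=0.0000
(2,1): Delta=0.1157 Bond=-2.4279
(2,2): Delta=1.0000 Bond=-40.7619
V0=14.7658

No-arbitrage ⇒ martingale measure with p* = (R−d)/(u−d) = 0.6769.
At expiry t=3: V(3,0)=0.0000, V(3,1)=0.0000, V(3,2)=2.7165, V(3,3)=51.2177
(2,0): S=17.4887. Δ = (V_up−V_dn)/(S_up−S_dn) = (0.0000−0.0000)/(22.0358−10.6681) = 0.0000. V = [p*·0.0000 + (1−p*)·0.0000]/1.05 = 0.0000. B = V − Δ·S = 0.0000.
(2,1): S=36.1242. Δ = (V_up−V_dn)/(S_up−S_dn) = (2.7165−0.0000)/(45.5165−22.0358) = 0.1157. V = [p*·2.7165 + (1−p*)·0.0000]/1.05 = 1.7513. B = V − Δ·S = -2.4279.
(2,2): S=74.6172. Δ = (V_up−V_dn)/(S_up−S_dn) = (51.2177−2.7165)/(94.0177−45.5165) = 1.0000. V = [p*·51.2177 + (1−p*)·2.7165]/1.05 = 33.8553. B = V − Δ·S = -40.7619.
(1,0): S=28.6700. Δ = (V_up−V_dn)/(S_up−S_dn) = (1.7513−0.0000)/(36.1242−17.4887) = 0.0940. V = [p*·1.7513 + (1−p*)·0.0000]/1.05 = 1.1290. B = V − Δ·S = -1.5653.
(1,1): S=59.2200. Δ = (V_up−V_dn)/(S_up−S_dn) = (33.8553−1.7513)/(74.6172−36.1242) = 0.8340. V = [p*·33.8553 + (1−p*)·1.7513]/1.05 = 22.3650. B = V − Δ·S = -27.0258.
(0,0): S=47.0000. Δ = (V_up−V_dn)/(S_up−S_dn) = (22.3650−1.1290)/(59.2200−28.6700) = 0.6951. V = [p*·22.3650 + (1−p*)·1.1290]/1.05 = 14.7658. B = V − Δ·S = -17.9048.
Self-financing check: at every node Δ·S+B equals the discounted successor values.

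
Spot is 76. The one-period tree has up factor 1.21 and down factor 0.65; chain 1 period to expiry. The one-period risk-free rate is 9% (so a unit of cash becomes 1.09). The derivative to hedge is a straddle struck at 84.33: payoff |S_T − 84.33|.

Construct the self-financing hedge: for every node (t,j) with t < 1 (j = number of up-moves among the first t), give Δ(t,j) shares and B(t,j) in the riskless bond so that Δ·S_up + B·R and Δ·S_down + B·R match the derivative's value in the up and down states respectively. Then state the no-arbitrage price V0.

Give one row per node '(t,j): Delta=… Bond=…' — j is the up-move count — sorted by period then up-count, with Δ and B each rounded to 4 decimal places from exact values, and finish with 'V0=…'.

Risk-neutral probability p* = (R−d)/(u−d) = (1.09−0.65)/(1.21−0.65) = 0.7857.
Terminal values V(1,·): V(1,0)=34.9300, V(1,1)=7.6300
  t=0,j=0: stock 76.0000 → up 91.9600 (V=7.6300), down 49.4000 (V=34.9300). Price 12.3670; hedge Δ=-0.6414, bond B=61.1170.
Root portfolio cost Δ·76+B reproduces V0=12.3670.

(0,0): Delta=-0.6414 Bond=61.1170
V0=12.3670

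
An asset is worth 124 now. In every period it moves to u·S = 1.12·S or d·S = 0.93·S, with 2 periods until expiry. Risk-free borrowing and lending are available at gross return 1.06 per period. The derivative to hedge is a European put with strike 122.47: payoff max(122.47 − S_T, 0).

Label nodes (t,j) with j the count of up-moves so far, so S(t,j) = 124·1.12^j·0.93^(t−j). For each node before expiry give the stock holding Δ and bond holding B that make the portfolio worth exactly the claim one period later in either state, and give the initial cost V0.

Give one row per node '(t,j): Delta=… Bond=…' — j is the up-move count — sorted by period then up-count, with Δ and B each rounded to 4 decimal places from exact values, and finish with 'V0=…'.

(0,0): Delta=-0.1925 Bond=25.2193
(1,0): Delta=-0.6947 Bond=84.6529
(1,1): Delta=0.0000 Bond=0.0000
V0=1.3510

Risk-neutral probability p* = (R−d)/(u−d) = (1.06−0.93)/(1.12−0.93) = 0.6842.
Payoff layer (t=2): V(2,0)=15.2224, V(2,1)=0.0000, V(2,2)=0.0000
Node (1,0) S=115.3200: V=(p*·0.0000+(1−p*)·15.2224)/1.06=4.5350; Δ=(0.0000−15.2224)/(129.1584−107.2476)=-0.6947; B=V−Δ·S=84.6529
Node (1,1) S=138.8800: V=(p*·0.0000+(1−p*)·0.0000)/1.06=0.0000; Δ=(0.0000−0.0000)/(155.5456−129.1584)=0.0000; B=V−Δ·S=0.0000
Node (0,0) S=124.0000: V=(p*·0.0000+(1−p*)·4.5350)/1.06=1.3510; Δ=(0.0000−4.5350)/(138.8800−115.3200)=-0.1925; B=V−Δ·S=25.2193
Self-financing check: at every node Δ·S+B equals the discounted successor values.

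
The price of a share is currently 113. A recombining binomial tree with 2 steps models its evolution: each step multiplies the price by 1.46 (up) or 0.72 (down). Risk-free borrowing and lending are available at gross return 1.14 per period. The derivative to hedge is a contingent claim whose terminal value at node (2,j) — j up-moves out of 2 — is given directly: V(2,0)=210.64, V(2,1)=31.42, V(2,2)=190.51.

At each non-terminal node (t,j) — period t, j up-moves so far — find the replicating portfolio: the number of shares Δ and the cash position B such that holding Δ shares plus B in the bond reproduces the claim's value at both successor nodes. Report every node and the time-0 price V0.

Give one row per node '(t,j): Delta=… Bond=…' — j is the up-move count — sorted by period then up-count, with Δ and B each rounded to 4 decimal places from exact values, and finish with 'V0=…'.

(0,0): Delta=0.1342 Bond=74.2325
(1,0): Delta=-2.9768 Bond=337.7335
(1,1): Delta=1.3031 Bond=-108.2195
V0=89.3982

Risk-neutral probability p* = (R−d)/(u−d) = (1.14−0.72)/(1.46−0.72) = 0.5676.
At expiry t=2: V(2,0)=210.6400, V(2,1)=31.4200, V(2,2)=190.5100
(1,0): S=81.3600. Δ = (V_up−V_dn)/(S_up−S_dn) = (31.4200−210.6400)/(118.7856−58.5792) = -2.9768. V = [p*·31.4200 + (1−p*)·210.6400]/1.14 = 95.5443. B = V − Δ·S = 337.7335.
(1,1): S=164.9800. Δ = (V_up−V_dn)/(S_up−S_dn) = (190.5100−31.4200)/(240.8708−118.7856) = 1.3031. V = [p*·190.5100 + (1−p*)·31.4200]/1.14 = 106.7670. B = V − Δ·S = -108.2195.
(0,0): S=113.0000. Δ = (V_up−V_dn)/(S_up−S_dn) = (106.7670−95.5443)/(164.9800−81.3600) = 0.1342. V = [p*·106.7670 + (1−p*)·95.5443]/1.14 = 89.3982. B = V − Δ·S = 74.2325.
Root portfolio cost Δ·113+B reproduces V0=89.3982.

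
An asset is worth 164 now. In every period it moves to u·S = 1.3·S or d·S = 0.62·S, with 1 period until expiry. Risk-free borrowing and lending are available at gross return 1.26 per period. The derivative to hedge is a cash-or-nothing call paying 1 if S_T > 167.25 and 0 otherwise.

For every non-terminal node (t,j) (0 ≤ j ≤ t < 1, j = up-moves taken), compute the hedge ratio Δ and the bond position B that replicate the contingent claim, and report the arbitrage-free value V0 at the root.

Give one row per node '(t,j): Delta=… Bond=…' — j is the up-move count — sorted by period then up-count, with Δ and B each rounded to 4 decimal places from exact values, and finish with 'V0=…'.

(0,0): Delta=0.0090 Bond=-0.7236
V0=0.7470

No-arbitrage ⇒ martingale measure with p* = (R−d)/(u−d) = 0.9412.
At expiry t=1: V(1,0)=0.0000, V(1,1)=1.0000
Node (0,0) S=164.0000: V=(p*·1.0000+(1−p*)·0.0000)/1.26=0.7470; Δ=(1.0000−0.0000)/(213.2000−101.6800)=0.0090; B=V−Δ·S=-0.7236
Root portfolio cost Δ·164+B reproduces V0=0.7470.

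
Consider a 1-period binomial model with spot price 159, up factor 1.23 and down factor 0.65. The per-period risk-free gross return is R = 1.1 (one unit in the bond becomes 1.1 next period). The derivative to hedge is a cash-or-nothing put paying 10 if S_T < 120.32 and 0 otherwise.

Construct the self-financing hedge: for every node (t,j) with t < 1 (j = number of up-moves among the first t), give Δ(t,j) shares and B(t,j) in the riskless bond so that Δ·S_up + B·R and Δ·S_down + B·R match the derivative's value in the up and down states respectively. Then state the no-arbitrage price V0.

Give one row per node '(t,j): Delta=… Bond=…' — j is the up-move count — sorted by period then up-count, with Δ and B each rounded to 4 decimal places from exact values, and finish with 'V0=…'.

(0,0): Delta=-0.1084 Bond=19.2790
V0=2.0376

Since d<R<u, set p* = (R−d)/(u−d) = 0.7759; price each node as the discounted p*-expectation of its children.
Terminal values V(1,·): V(1,0)=10.0000, V(1,1)=0.0000
  t=0,j=0: stock 159.0000 → up 195.5700 (V=0.0000), down 103.3500 (V=10.0000). Price 2.0376; hedge Δ=-0.1084, bond B=19.2790.
Self-financing check: at every node Δ·S+B equals the discounted successor values.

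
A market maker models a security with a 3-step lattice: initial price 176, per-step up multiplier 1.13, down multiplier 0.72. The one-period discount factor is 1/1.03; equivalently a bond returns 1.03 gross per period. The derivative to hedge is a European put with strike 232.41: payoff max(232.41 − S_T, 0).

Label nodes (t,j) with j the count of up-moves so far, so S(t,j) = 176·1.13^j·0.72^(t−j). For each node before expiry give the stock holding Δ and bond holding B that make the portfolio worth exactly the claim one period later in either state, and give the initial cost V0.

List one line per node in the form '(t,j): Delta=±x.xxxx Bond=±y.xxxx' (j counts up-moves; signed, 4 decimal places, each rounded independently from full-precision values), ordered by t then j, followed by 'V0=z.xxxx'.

Since d<R<u, set p* = (R−d)/(u−d) = 0.7561; price each node as the discounted p*-expectation of its children.
Terminal values V(3,·): V(3,0)=166.7184, V(3,1)=129.3106, V(3,2)=70.6012, V(3,3)=0.0000
  t=2,j=0: stock 91.2384 → up 103.0994 (V=129.3106), down 65.6916 (V=166.7184). Price 134.4024; hedge Δ=-1.0000, bond B=225.6408.
  t=2,j=1: stock 143.1936 → up 161.8088 (V=70.6012), down 103.0994 (V=129.3106). Price 82.4472; hedge Δ=-1.0000, bond B=225.6408.
  t=2,j=2: stock 224.7344 → up 253.9499 (V=0.0000), down 161.8088 (V=70.6012). Price 16.7183; hedge Δ=-0.7662, bond B=188.9164.
  t=1,j=0: stock 126.7200 → up 143.1936 (V=82.4472), down 91.2384 (V=134.4024). Price 92.3487; hedge Δ=-1.0000, bond B=219.0687.
  t=1,j=1: stock 198.8800 → up 224.7344 (V=16.7183), down 143.1936 (V=82.4472). Price 31.7958; hedge Δ=-0.8061, bond B=192.1103.
  t=0,j=0: stock 176.0000 → up 198.8800 (V=31.7958), down 126.7200 (V=92.3487). Price 45.2086; hedge Δ=-0.8391, bond B=192.8985.
Root portfolio cost Δ·176+B reproduces V0=45.2086.

(0,0): Delta=-0.8391 Bond=192.8985
(1,0): Delta=-1.0000 Bond=219.0687
(1,1): Delta=-0.8061 Bond=192.1103
(2,0): Delta=-1.0000 Bond=225.6408
(2,1): Delta=-1.0000 Bond=225.6408
(2,2): Delta=-0.7662 Bond=188.9164
V0=45.2086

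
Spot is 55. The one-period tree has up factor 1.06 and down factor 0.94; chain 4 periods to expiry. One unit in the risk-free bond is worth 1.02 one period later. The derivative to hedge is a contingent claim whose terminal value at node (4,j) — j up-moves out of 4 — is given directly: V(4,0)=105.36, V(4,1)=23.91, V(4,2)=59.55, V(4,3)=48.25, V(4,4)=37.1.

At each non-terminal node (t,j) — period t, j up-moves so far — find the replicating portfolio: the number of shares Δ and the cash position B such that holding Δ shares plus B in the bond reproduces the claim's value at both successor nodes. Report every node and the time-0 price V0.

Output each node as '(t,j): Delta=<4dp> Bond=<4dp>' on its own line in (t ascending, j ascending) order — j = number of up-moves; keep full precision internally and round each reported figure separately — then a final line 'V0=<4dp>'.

Since d<R<u, set p* = (R−d)/(u−d) = 0.6667; price each node as the discounted p*-expectation of its children.
Payoff layer (t=4): V(4,0)=105.3600, V(4,1)=23.9100, V(4,2)=59.5500, V(4,3)=48.2500, V(4,4)=37.1000
Node (3,0) S=45.6821: V=(p*·23.9100+(1−p*)·105.3600)/1.02=50.0588; Δ=(23.9100−105.3600)/(48.4230−42.9412)=-14.8581; B=V−Δ·S=728.8088
Node (3,1) S=51.5139: V=(p*·59.5500+(1−p*)·23.9100)/1.02=46.7353; Δ=(59.5500−23.9100)/(54.6047−48.4230)=5.7654; B=V−Δ·S=-250.2647
Node (3,2) S=58.0901: V=(p*·48.2500+(1−p*)·59.5500)/1.02=50.9967; Δ=(48.2500−59.5500)/(61.5755−54.6047)=-1.6210; B=V−Δ·S=145.1634
Node (3,3) S=65.5059: V=(p*·37.1000+(1−p*)·48.2500)/1.02=40.0163; Δ=(37.1000−48.2500)/(69.4362−61.5755)=-1.4184; B=V−Δ·S=132.9330
Node (2,0) S=48.5980: V=(p*·46.7353+(1−p*)·50.0588)/1.02=46.9050; Δ=(46.7353−50.0588)/(51.5139−45.6821)=-0.5699; B=V−Δ·S=74.6011
Node (2,1) S=54.8020: V=(p*·50.9967+(1−p*)·46.7353)/1.02=48.6042; Δ=(50.9967−46.7353)/(58.0901−51.5139)=0.6480; B=V−Δ·S=13.0922
Node (2,2) S=61.7980: V=(p*·40.0163+(1−p*)·50.9967)/1.02=42.8201; Δ=(40.0163−50.9967)/(65.5059−58.0901)=-1.4807; B=V−Δ·S=134.3233
Node (1,0) S=51.7000: V=(p*·48.6042+(1−p*)·46.9050)/1.02=47.0959; Δ=(48.6042−46.9050)/(54.8020−48.5980)=0.2739; B=V−Δ·S=32.9364
Node (1,1) S=58.3000: V=(p*·42.8201+(1−p*)·48.6042)/1.02=43.8707; Δ=(42.8201−48.6042)/(61.7980−54.8020)=-0.8268; B=V−Δ·S=92.0715
Node (0,0) S=55.0000: V=(p*·43.8707+(1−p*)·47.0959)/1.02=44.0645; Δ=(43.8707−47.0959)/(58.3000−51.7000)=-0.4887; B=V−Δ·S=70.9410
Check: Δ(0,0)·S0 + B(0,0) = 44.0645 = V0.

(0,0): Delta=-0.4887 Bond=70.9410
(1,0): Delta=0.2739 Bond=32.9364
(1,1): Delta=-0.8268 Bond=92.0715
(2,0): Delta=-0.5699 Bond=74.6011
(2,1): Delta=0.6480 Bond=13.0922
(2,2): Delta=-1.4807 Bond=134.3233
(3,0): Delta=-14.8581 Bond=728.8088
(3,1): Delta=5.7654 Bond=-250.2647
(3,2): Delta=-1.6210 Bond=145.1634
(3,3): Delta=-1.4184 Bond=132.9330
V0=44.0645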